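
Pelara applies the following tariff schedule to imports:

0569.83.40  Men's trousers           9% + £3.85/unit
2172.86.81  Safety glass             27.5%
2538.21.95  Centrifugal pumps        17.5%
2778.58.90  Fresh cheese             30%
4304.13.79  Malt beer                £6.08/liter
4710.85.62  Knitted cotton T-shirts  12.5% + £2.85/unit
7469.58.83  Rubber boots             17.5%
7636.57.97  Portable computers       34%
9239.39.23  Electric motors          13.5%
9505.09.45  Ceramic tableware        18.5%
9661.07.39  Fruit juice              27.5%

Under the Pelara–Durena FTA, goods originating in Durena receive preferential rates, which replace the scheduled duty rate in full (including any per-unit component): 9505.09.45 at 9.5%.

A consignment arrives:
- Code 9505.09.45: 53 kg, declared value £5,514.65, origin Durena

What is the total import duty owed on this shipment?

£523.89

Line 1 (9505.09.45, Durena, 53 kg, £5,514.65):
Base rate for 9505.09.45 is 18.5%.
Origin Durena qualifies under the Pelara–Durena agreement and 9505.09.45 is covered: preferential rate 9.5% applies instead.
Duty = £5,514.65 × 9.5% = £523.89.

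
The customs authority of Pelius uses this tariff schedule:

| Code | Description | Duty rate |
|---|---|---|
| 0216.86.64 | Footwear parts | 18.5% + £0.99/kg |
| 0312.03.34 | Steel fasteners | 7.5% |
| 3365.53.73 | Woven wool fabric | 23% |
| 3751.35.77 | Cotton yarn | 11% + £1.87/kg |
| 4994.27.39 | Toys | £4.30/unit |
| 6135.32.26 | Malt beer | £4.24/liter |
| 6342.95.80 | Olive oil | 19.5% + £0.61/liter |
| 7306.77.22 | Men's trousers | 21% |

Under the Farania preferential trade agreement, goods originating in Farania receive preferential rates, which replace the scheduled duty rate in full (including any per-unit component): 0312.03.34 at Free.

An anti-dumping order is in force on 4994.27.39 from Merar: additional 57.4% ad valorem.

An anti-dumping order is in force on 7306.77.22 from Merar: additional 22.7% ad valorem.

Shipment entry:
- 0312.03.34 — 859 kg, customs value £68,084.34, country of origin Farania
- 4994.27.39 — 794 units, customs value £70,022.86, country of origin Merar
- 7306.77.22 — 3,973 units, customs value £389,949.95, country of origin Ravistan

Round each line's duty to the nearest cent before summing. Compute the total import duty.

£125,496.81

Line 1 (0312.03.34, Farania, 859 kg, £68,084.34):
Base rate for 0312.03.34 is 7.5%.
Origin Farania qualifies under the Pelius–Farania agreement and 0312.03.34 is covered: preferential rate Free applies instead.
Duty = £68,084.34 × 0% = £0.00.
Line 2 (4994.27.39, Merar, 794 units, £70,022.86):
Base rate for 4994.27.39 is £4.30/unit.
Additional duty on 4994.27.39 from Merar: +57.4% ad valorem. Applied ad valorem rate = 57.4%.
Duty = £70,022.86 × 57.4% + 794 × £4.30 = £43,607.32.
Line 3 (7306.77.22, Ravistan, 3,973 units, £389,949.95):
Base rate for 7306.77.22 is 21%.
The additional-duty order on 7306.77.22 targets Merar, not Ravistan; it does not apply.
Duty = £389,949.95 × 21% = £81,889.49.
Total = £0.00 + £43,607.32 + £81,889.49 = £125,496.81.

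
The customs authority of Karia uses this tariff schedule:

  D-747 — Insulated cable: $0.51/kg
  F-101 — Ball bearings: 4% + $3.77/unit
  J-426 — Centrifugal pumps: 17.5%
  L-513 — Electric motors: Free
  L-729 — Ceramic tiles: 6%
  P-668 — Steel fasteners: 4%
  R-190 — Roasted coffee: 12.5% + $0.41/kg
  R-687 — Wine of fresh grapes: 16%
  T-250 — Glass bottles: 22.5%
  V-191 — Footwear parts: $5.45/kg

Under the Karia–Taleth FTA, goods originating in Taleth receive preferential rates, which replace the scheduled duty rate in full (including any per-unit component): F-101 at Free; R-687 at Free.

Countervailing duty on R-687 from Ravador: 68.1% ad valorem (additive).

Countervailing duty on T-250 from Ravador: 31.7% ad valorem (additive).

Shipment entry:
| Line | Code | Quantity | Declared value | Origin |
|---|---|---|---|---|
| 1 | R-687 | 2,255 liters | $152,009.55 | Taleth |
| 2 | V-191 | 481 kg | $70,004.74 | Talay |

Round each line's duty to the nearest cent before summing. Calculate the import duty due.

Line 1 (R-687, Taleth, 2,255 liters, $152,009.55):
Base rate for R-687 is 16%.
Origin Taleth qualifies under the Karia–Taleth agreement and R-687 is covered: preferential rate Free applies instead.
The additional-duty order on R-687 targets Ravador, not Taleth; it does not apply.
Duty = $152,009.55 × 0% = $0.00.
Line 2 (V-191, Talay, 481 kg, $70,004.74):
Base rate for V-191 is $5.45/kg.
Duty = 481 × $5.45 = $2,621.45.
Total = $0.00 + $2,621.45 = $2,621.45.

$2,621.45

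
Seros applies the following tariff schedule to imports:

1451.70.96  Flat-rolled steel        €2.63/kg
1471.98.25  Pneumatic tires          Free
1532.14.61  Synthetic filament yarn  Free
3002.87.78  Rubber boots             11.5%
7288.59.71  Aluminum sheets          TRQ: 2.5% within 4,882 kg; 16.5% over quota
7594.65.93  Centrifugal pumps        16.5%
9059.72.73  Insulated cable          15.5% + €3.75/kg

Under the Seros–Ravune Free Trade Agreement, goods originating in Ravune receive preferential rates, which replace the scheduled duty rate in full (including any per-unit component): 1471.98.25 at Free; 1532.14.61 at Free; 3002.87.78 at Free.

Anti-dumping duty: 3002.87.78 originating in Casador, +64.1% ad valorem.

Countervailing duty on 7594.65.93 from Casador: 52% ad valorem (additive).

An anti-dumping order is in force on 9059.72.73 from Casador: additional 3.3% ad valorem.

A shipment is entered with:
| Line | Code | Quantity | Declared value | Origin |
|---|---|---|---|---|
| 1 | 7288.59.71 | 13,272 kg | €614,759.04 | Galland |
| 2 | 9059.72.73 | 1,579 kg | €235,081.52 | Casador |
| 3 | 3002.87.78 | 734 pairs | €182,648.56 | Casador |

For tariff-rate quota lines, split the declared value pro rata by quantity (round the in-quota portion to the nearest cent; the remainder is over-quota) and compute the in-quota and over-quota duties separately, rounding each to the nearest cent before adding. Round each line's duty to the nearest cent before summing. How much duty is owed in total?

€257,975.34

Line 1 (7288.59.71, Galland, 13,272 kg, €614,759.04):
Code 7288.59.71 is under a tariff-rate quota (threshold 4,882 kg). In-quota: 4,882 kg at 2.5%; over-quota: 8,390 kg at 16.5%.
Pro-rata value split: in-quota = €614,759.04 × 4,882/13,272 = €226,134.24; over-quota = €614,759.04 − €226,134.24 = €388,624.80.
In-quota duty = €226,134.24 × 2.5% = €5,653.36. Over-quota duty = €388,624.80 × 16.5% = €64,123.09.
Line duty = €5,653.36 + €64,123.09 = €69,776.45.
Line 2 (9059.72.73, Casador, 1,579 kg, €235,081.52):
Base rate for 9059.72.73 is 15.5% + €3.75/kg.
Additional duty on 9059.72.73 from Casador: +3.3%. Applied ad valorem rate: 15.5% + 3.3% = 18.8%.
Duty = €235,081.52 × 18.8% + 1,579 × €3.75 = €50,116.58.
Line 3 (3002.87.78, Casador, 734 pairs, €182,648.56):
Base rate for 3002.87.78 is 11.5%.
3002.87.78 has an FTA preferential rate, but origin Casador is not Ravune; base rate stands.
Additional duty on 3002.87.78 from Casador: +64.1%. Applied ad valorem rate: 11.5% + 64.1% = 75.6%.
Duty = €182,648.56 × 75.6% = €138,082.31.
Total = €69,776.45 + €50,116.58 + €138,082.31 = €257,975.34.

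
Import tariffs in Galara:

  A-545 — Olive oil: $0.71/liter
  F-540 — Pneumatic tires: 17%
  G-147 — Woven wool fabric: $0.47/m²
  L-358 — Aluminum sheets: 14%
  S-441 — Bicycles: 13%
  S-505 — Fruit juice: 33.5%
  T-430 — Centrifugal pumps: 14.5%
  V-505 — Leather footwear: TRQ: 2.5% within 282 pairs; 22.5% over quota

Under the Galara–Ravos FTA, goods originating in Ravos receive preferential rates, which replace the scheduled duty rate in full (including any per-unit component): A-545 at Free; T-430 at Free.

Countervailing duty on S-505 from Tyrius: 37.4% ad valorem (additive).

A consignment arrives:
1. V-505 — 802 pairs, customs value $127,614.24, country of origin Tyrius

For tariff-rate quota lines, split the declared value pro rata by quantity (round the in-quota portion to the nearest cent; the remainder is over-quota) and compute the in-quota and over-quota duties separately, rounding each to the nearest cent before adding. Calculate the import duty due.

$19,738.84

Line 1 (V-505, Tyrius, 802 pairs, $127,614.24):
Code V-505 is under a tariff-rate quota (threshold 282 pairs). In-quota: 282 pairs at 2.5%; over-quota: 520 pairs at 22.5%.
Pro-rata value split: in-quota = $127,614.24 × 282/802 = $44,871.84; over-quota = $127,614.24 − $44,871.84 = $82,742.40.
In-quota duty = $44,871.84 × 2.5% = $1,121.80. Over-quota duty = $82,742.40 × 22.5% = $18,617.04.
Line duty = $1,121.80 + $18,617.04 = $19,738.84.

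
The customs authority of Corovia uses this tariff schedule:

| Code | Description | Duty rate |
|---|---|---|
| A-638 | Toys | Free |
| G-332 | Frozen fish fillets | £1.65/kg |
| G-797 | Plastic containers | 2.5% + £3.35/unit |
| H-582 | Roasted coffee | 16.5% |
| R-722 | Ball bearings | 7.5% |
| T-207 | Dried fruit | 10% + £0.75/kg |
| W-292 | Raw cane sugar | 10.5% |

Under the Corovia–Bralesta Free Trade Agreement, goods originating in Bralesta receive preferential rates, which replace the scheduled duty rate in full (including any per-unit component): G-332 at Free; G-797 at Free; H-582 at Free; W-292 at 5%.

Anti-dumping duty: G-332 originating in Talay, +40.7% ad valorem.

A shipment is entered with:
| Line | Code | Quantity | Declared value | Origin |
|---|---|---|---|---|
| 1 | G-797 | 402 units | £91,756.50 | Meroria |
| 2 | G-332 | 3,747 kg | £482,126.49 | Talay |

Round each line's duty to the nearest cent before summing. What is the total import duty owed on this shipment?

Line 1 (G-797, Meroria, 402 units, £91,756.50):
Base rate for G-797 is 2.5% + £3.35/unit.
G-797 has an FTA preferential rate, but origin Meroria is not Bralesta; base rate stands.
Duty = £91,756.50 × 2.5% + 402 × £3.35 = £3,640.61.
Line 2 (G-332, Talay, 3,747 kg, £482,126.49):
Base rate for G-332 is £1.65/kg.
G-332 has an FTA preferential rate, but origin Talay is not Bralesta; base rate stands.
Additional duty on G-332 from Talay: +40.7% ad valorem. Applied ad valorem rate = 40.7%.
Duty = £482,126.49 × 40.7% + 3,747 × £1.65 = £202,408.03.
Total = £3,640.61 + £202,408.03 = £206,048.64.

£206,048.64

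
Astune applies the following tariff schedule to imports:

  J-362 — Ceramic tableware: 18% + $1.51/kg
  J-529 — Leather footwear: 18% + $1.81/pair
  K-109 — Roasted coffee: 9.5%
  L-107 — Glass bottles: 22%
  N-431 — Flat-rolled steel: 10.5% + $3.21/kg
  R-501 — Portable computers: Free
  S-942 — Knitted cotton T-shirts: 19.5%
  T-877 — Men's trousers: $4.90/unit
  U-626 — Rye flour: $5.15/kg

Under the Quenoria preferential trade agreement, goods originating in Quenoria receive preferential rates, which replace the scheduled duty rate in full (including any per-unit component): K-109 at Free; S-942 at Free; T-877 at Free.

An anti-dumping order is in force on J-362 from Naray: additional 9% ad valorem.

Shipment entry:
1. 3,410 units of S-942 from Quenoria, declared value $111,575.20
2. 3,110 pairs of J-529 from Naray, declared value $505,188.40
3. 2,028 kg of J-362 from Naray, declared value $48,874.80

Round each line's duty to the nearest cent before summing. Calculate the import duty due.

$112,821.49

Line 1 (S-942, Quenoria, 3,410 units, $111,575.20):
Base rate for S-942 is 19.5%.
Origin Quenoria qualifies under the Astune–Quenoria agreement and S-942 is covered: preferential rate Free applies instead.
Duty = $111,575.20 × 0% = $0.00.
Line 2 (J-529, Naray, 3,110 pairs, $505,188.40):
Base rate for J-529 is 18% + $1.81/pair.
Duty = $505,188.40 × 18% + 3,110 × $1.81 = $96,563.01.
Line 3 (J-362, Naray, 2,028 kg, $48,874.80):
Base rate for J-362 is 18% + $1.51/kg.
Additional duty on J-362 from Naray: +9%. Applied ad valorem rate: 18% + 9% = 27%.
Duty = $48,874.80 × 27% + 2,028 × $1.51 = $16,258.48.
Total = $0.00 + $96,563.01 + $16,258.48 = $112,821.49.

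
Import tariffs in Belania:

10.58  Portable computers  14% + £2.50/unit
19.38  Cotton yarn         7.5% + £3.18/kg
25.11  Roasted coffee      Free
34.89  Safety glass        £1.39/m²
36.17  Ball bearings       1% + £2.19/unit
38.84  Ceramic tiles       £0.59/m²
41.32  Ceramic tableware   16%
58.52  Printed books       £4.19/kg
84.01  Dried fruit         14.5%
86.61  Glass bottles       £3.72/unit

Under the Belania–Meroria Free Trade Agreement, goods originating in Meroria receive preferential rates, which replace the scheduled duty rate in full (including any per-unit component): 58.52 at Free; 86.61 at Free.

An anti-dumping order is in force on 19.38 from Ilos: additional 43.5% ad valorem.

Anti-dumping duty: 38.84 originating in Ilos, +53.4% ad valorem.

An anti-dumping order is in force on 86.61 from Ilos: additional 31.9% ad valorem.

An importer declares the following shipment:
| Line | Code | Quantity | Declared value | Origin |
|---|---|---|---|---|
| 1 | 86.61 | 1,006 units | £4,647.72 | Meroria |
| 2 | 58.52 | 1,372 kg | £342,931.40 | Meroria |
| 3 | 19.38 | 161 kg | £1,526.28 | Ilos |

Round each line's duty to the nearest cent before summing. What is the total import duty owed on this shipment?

£1,290.38

Line 1 (86.61, Meroria, 1,006 units, £4,647.72):
Base rate for 86.61 is £3.72/unit.
Origin Meroria qualifies under the Belania–Meroria agreement and 86.61 is covered: preferential rate Free applies instead.
The additional-duty order on 86.61 targets Ilos, not Meroria; it does not apply.
Duty = £4,647.72 × 0% = £0.00.
Line 2 (58.52, Meroria, 1,372 kg, £342,931.40):
Base rate for 58.52 is £4.19/kg.
Origin Meroria qualifies under the Belania–Meroria agreement and 58.52 is covered: preferential rate Free applies instead.
Duty = £342,931.40 × 0% = £0.00.
Line 3 (19.38, Ilos, 161 kg, £1,526.28):
Base rate for 19.38 is 7.5% + £3.18/kg.
Additional duty on 19.38 from Ilos: +43.5%. Applied ad valorem rate: 7.5% + 43.5% = 51%.
Duty = £1,526.28 × 51% + 161 × £3.18 = £1,290.38.
Total = £0.00 + £0.00 + £1,290.38 = £1,290.38.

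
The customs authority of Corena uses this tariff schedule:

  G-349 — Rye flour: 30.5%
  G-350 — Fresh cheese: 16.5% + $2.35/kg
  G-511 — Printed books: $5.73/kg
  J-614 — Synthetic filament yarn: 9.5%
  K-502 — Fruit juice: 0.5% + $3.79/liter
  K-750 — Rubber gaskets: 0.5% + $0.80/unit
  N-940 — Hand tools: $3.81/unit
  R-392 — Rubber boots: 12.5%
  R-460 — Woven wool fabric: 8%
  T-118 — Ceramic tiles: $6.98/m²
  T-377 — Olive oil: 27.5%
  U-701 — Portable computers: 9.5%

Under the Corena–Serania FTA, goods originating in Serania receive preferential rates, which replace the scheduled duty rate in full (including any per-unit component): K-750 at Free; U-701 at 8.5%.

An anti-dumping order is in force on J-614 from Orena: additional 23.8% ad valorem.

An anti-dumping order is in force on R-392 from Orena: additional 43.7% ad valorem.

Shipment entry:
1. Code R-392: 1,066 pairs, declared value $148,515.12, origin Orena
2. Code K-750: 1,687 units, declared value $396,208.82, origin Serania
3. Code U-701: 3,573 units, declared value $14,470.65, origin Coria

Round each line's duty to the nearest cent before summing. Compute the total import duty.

$84,840.21

Line 1 (R-392, Orena, 1,066 pairs, $148,515.12):
Base rate for R-392 is 12.5%.
Additional duty on R-392 from Orena: +43.7%. Applied ad valorem rate: 12.5% + 43.7% = 56.2%.
Duty = $148,515.12 × 56.2% = $83,465.50.
Line 2 (K-750, Serania, 1,687 units, $396,208.82):
Base rate for K-750 is 0.5% + $0.80/unit.
Origin Serania qualifies under the Corena–Serania agreement and K-750 is covered: preferential rate Free applies instead.
Duty = $396,208.82 × 0% = $0.00.
Line 3 (U-701, Coria, 3,573 units, $14,470.65):
Base rate for U-701 is 9.5%.
U-701 has an FTA preferential rate, but origin Coria is not Serania; base rate stands.
Duty = $14,470.65 × 9.5% = $1,374.71.
Total = $83,465.50 + $0.00 + $1,374.71 = $84,840.21.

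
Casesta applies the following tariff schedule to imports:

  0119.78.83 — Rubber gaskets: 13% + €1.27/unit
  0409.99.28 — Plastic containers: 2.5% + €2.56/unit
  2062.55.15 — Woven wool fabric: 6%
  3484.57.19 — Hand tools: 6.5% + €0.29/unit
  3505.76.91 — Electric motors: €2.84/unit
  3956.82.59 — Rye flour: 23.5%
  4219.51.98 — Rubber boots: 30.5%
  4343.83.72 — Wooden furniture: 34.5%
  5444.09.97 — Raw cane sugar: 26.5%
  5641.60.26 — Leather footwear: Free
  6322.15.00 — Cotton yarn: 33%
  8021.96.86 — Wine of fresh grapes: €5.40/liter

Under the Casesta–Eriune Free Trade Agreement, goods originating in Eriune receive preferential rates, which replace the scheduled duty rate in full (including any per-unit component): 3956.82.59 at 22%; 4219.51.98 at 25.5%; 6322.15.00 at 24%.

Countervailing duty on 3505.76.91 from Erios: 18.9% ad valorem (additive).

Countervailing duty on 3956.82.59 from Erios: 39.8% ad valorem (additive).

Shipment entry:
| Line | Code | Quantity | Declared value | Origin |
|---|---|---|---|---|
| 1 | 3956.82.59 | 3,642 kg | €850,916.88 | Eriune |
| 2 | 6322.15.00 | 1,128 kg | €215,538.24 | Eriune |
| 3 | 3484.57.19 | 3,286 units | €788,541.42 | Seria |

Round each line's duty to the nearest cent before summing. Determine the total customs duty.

€291,139.02

Line 1 (3956.82.59, Eriune, 3,642 kg, €850,916.88):
Base rate for 3956.82.59 is 23.5%.
Origin Eriune qualifies under the Casesta–Eriune agreement and 3956.82.59 is covered: preferential rate 22% applies instead.
The additional-duty order on 3956.82.59 targets Erios, not Eriune; it does not apply.
Duty = €850,916.88 × 22% = €187,201.71.
Line 2 (6322.15.00, Eriune, 1,128 kg, €215,538.24):
Base rate for 6322.15.00 is 33%.
Origin Eriune qualifies under the Casesta–Eriune agreement and 6322.15.00 is covered: preferential rate 24% applies instead.
Duty = €215,538.24 × 24% = €51,729.18.
Line 3 (3484.57.19, Seria, 3,286 units, €788,541.42):
Base rate for 3484.57.19 is 6.5% + €0.29/unit.
Duty = €788,541.42 × 6.5% + 3,286 × €0.29 = €52,208.13.
Total = €187,201.71 + €51,729.18 + €52,208.13 = €291,139.02.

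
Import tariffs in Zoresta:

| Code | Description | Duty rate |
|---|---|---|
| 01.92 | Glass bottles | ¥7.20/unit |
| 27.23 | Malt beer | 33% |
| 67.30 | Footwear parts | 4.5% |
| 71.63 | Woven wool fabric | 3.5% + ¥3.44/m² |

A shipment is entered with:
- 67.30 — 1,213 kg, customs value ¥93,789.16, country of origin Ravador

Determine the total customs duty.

¥4,220.51

Line 1 (67.30, Ravador, 1,213 kg, ¥93,789.16):
Base rate for 67.30 is 4.5%.
Duty = ¥93,789.16 × 4.5% = ¥4,220.51.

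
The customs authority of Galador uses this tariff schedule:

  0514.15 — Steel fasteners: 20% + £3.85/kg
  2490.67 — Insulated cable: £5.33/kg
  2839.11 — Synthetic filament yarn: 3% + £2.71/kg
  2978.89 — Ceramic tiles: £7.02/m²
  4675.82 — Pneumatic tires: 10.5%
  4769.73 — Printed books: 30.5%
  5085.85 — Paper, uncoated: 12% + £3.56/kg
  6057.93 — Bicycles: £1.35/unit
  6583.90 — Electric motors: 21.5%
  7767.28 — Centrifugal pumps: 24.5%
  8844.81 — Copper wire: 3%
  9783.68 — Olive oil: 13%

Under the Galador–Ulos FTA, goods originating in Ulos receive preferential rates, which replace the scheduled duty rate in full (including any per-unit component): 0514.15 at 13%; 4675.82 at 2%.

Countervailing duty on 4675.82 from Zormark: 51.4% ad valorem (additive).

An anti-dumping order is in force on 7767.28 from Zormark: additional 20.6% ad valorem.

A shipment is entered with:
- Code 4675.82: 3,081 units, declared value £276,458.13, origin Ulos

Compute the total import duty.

Line 1 (4675.82, Ulos, 3,081 units, £276,458.13):
Base rate for 4675.82 is 10.5%.
Origin Ulos qualifies under the Galador–Ulos agreement and 4675.82 is covered: preferential rate 2% applies instead.
The additional-duty order on 4675.82 targets Zormark, not Ulos; it does not apply.
Duty = £276,458.13 × 2% = £5,529.16.

£5,529.16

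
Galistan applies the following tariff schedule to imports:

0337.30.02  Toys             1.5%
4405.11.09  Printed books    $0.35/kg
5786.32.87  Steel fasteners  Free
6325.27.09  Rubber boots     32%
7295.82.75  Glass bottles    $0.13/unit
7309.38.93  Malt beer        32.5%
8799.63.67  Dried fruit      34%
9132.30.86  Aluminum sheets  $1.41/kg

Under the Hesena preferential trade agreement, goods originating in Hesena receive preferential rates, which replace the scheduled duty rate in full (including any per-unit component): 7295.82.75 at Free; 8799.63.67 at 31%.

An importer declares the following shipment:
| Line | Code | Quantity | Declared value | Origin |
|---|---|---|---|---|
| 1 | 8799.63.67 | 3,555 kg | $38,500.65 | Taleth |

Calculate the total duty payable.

$13,090.22

Line 1 (8799.63.67, Taleth, 3,555 kg, $38,500.65):
Base rate for 8799.63.67 is 34%.
8799.63.67 has an FTA preferential rate, but origin Taleth is not Hesena; base rate stands.
Duty = $38,500.65 × 34% = $13,090.22.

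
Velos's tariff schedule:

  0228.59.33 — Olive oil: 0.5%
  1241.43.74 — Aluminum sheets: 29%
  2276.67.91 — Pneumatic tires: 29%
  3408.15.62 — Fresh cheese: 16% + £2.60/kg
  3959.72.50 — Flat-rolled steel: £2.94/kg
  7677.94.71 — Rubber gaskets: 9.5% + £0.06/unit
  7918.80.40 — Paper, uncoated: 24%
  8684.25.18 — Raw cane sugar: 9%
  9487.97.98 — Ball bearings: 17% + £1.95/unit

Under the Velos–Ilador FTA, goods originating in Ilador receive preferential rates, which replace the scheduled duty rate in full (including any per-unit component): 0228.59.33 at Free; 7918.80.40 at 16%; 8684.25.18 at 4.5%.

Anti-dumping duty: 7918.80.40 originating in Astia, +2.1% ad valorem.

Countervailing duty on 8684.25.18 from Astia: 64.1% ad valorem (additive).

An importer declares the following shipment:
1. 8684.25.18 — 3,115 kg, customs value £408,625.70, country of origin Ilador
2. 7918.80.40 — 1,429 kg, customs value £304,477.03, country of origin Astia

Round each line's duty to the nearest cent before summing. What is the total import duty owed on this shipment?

Line 1 (8684.25.18, Ilador, 3,115 kg, £408,625.70):
Base rate for 8684.25.18 is 9%.
Origin Ilador qualifies under the Velos–Ilador agreement and 8684.25.18 is covered: preferential rate 4.5% applies instead.
The additional-duty order on 8684.25.18 targets Astia, not Ilador; it does not apply.
Duty = £408,625.70 × 4.5% = £18,388.16.
Line 2 (7918.80.40, Astia, 1,429 kg, £304,477.03):
Base rate for 7918.80.40 is 24%.
7918.80.40 has an FTA preferential rate, but origin Astia is not Ilador; base rate stands.
Additional duty on 7918.80.40 from Astia: +2.1%. Applied ad valorem rate: 24% + 2.1% = 26.1%.
Duty = £304,477.03 × 26.1% = £79,468.50.
Total = £18,388.16 + £79,468.50 = £97,856.66.

£97,856.66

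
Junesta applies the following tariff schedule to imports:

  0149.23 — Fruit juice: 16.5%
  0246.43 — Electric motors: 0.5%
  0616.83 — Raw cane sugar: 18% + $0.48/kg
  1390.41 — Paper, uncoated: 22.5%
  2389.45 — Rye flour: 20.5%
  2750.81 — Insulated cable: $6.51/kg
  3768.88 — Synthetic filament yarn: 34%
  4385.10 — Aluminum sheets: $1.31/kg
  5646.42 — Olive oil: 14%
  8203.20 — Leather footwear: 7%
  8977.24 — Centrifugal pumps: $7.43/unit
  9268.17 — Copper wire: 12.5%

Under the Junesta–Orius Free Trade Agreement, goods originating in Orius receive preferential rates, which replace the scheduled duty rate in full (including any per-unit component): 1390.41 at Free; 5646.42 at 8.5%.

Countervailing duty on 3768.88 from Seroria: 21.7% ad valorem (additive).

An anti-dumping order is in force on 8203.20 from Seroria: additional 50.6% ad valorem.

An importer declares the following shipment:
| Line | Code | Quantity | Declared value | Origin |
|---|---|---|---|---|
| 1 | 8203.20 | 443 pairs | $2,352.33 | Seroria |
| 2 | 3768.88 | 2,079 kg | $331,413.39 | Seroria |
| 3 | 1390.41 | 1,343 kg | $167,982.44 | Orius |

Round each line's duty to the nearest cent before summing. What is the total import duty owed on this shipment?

$185,952.20

Line 1 (8203.20, Seroria, 443 pairs, $2,352.33):
Base rate for 8203.20 is 7%.
Additional duty on 8203.20 from Seroria: +50.6%. Applied ad valorem rate: 7% + 50.6% = 57.6%.
Duty = $2,352.33 × 57.6% = $1,354.94.
Line 2 (3768.88, Seroria, 2,079 kg, $331,413.39):
Base rate for 3768.88 is 34%.
Additional duty on 3768.88 from Seroria: +21.7%. Applied ad valorem rate: 34% + 21.7% = 55.7%.
Duty = $331,413.39 × 55.7% = $184,597.26.
Line 3 (1390.41, Orius, 1,343 kg, $167,982.44):
Base rate for 1390.41 is 22.5%.
Origin Orius qualifies under the Junesta–Orius agreement and 1390.41 is covered: preferential rate Free applies instead.
Duty = $167,982.44 × 0% = $0.00.
Total = $1,354.94 + $184,597.26 + $0.00 = $185,952.20.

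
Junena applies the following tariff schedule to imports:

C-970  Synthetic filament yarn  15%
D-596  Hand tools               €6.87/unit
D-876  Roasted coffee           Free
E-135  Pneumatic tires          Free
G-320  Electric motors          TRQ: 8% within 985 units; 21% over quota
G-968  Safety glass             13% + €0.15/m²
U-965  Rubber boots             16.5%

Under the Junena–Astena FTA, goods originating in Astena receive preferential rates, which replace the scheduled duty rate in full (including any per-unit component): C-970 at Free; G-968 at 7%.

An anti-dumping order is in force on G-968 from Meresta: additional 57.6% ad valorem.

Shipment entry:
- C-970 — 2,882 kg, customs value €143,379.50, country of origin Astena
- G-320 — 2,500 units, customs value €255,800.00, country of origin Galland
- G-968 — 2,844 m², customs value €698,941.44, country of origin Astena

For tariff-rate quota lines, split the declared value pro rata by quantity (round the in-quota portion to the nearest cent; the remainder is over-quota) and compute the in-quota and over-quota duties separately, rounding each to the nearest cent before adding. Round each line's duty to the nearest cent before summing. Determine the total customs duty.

Line 1 (C-970, Astena, 2,882 kg, €143,379.50):
Base rate for C-970 is 15%.
Origin Astena qualifies under the Junena–Astena agreement and C-970 is covered: preferential rate Free applies instead.
Duty = €143,379.50 × 0% = €0.00.
Line 2 (G-320, Galland, 2,500 units, €255,800.00):
Code G-320 is under a tariff-rate quota (threshold 985 units). In-quota: 985 units at 8%; over-quota: 1,515 units at 21%.
Pro-rata value split: in-quota = €255,800.00 × 985/2,500 = €100,785.20; over-quota = €255,800.00 − €100,785.20 = €155,014.80.
In-quota duty = €100,785.20 × 8% = €8,062.82. Over-quota duty = €155,014.80 × 21% = €32,553.11.
Line duty = €8,062.82 + €32,553.11 = €40,615.93.
Line 3 (G-968, Astena, 2,844 m², €698,941.44):
Base rate for G-968 is 13% + €0.15/m².
Origin Astena qualifies under the Junena–Astena agreement and G-968 is covered: preferential rate 7% applies instead.
The additional-duty order on G-968 targets Meresta, not Astena; it does not apply.
Duty = €698,941.44 × 7% = €48,925.90.
Total = €0.00 + €40,615.93 + €48,925.90 = €89,541.83.

€89,541.83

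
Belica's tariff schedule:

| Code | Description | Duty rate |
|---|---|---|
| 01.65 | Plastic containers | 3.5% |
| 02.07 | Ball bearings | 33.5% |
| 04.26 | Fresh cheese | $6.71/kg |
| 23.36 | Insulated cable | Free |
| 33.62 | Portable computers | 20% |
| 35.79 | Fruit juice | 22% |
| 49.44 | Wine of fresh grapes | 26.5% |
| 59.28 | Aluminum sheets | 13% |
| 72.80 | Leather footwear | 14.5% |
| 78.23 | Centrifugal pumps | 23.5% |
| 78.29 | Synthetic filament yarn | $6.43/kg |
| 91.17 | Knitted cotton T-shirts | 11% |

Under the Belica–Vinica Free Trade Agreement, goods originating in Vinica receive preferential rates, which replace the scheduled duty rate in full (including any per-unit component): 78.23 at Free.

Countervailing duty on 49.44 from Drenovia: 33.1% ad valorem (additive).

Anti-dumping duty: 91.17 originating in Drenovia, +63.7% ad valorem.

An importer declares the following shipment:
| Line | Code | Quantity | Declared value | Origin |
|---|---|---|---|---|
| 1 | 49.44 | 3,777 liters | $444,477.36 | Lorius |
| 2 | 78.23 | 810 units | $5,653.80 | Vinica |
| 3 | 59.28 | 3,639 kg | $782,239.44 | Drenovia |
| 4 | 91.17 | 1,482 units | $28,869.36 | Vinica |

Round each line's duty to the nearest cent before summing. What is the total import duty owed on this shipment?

$222,653.26

Line 1 (49.44, Lorius, 3,777 liters, $444,477.36):
Base rate for 49.44 is 26.5%.
The additional-duty order on 49.44 targets Drenovia, not Lorius; it does not apply.
Duty = $444,477.36 × 26.5% = $117,786.50.
Line 2 (78.23, Vinica, 810 units, $5,653.80):
Base rate for 78.23 is 23.5%.
Origin Vinica qualifies under the Belica–Vinica agreement and 78.23 is covered: preferential rate Free applies instead.
Duty = $5,653.80 × 0% = $0.00.
Line 3 (59.28, Drenovia, 3,639 kg, $782,239.44):
Base rate for 59.28 is 13%.
Duty = $782,239.44 × 13% = $101,691.13.
Line 4 (91.17, Vinica, 1,482 units, $28,869.36):
Base rate for 91.17 is 11%.
Origin Vinica is the FTA partner but 91.17 is not on the preference list; base rate stands.
The additional-duty order on 91.17 targets Drenovia, not Vinica; it does not apply.
Duty = $28,869.36 × 11% = $3,175.63.
Total = $117,786.50 + $0.00 + $101,691.13 + $3,175.63 = $222,653.26.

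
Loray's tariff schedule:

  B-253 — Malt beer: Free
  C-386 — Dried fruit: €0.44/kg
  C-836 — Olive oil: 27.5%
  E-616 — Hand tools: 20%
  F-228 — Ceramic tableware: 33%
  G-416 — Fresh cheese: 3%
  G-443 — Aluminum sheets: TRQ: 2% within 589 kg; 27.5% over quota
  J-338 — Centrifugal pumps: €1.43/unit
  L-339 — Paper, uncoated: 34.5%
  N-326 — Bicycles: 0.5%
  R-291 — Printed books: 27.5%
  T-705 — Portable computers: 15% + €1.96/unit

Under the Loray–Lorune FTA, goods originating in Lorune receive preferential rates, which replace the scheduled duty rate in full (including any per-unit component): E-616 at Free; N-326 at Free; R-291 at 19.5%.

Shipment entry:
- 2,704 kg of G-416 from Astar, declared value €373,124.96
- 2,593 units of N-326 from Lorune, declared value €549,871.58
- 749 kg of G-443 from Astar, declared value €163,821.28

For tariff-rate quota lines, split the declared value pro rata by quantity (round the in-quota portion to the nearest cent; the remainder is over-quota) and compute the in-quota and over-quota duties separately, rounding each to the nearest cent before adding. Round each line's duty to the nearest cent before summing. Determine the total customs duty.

€23,393.95

Line 1 (G-416, Astar, 2,704 kg, €373,124.96):
Base rate for G-416 is 3%.
Duty = €373,124.96 × 3% = €11,193.75.
Line 2 (N-326, Lorune, 2,593 units, €549,871.58):
Base rate for N-326 is 0.5%.
Origin Lorune qualifies under the Loray–Lorune agreement and N-326 is covered: preferential rate Free applies instead.
Duty = €549,871.58 × 0% = €0.00.
Line 3 (G-443, Astar, 749 kg, €163,821.28):
Code G-443 is under a tariff-rate quota (threshold 589 kg). In-quota: 589 kg at 2%; over-quota: 160 kg at 27.5%.
Pro-rata value split: in-quota = €163,821.28 × 589/749 = €128,826.08; over-quota = €163,821.28 − €128,826.08 = €34,995.20.
In-quota duty = €128,826.08 × 2% = €2,576.52. Over-quota duty = €34,995.20 × 27.5% = €9,623.68.
Line duty = €2,576.52 + €9,623.68 = €12,200.20.
Total = €11,193.75 + €0.00 + €12,200.20 = €23,393.95.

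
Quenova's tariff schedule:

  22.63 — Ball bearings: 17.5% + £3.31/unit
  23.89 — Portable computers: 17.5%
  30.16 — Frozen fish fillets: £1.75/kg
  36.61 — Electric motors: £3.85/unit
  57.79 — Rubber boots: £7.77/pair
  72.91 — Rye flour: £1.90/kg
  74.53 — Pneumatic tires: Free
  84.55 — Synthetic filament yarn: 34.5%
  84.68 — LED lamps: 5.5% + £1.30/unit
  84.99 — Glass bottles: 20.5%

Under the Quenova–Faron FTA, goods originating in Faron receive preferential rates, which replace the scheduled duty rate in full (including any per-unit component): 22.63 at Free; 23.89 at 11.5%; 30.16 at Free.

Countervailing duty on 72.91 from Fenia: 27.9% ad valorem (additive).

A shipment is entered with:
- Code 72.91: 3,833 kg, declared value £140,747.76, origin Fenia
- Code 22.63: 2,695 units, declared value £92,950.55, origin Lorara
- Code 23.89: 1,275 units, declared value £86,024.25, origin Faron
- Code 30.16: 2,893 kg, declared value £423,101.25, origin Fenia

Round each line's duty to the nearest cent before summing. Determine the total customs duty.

Line 1 (72.91, Fenia, 3,833 kg, £140,747.76):
Base rate for 72.91 is £1.90/kg.
Additional duty on 72.91 from Fenia: +27.9% ad valorem. Applied ad valorem rate = 27.9%.
Duty = £140,747.76 × 27.9% + 3,833 × £1.90 = £46,551.33.
Line 2 (22.63, Lorara, 2,695 units, £92,950.55):
Base rate for 22.63 is 17.5% + £3.31/unit.
22.63 has an FTA preferential rate, but origin Lorara is not Faron; base rate stands.
Duty = £92,950.55 × 17.5% + 2,695 × £3.31 = £25,186.80.
Line 3 (23.89, Faron, 1,275 units, £86,024.25):
Base rate for 23.89 is 17.5%.
Origin Faron qualifies under the Quenova–Faron agreement and 23.89 is covered: preferential rate 11.5% applies instead.
Duty = £86,024.25 × 11.5% = £9,892.79.
Line 4 (30.16, Fenia, 2,893 kg, £423,101.25):
Base rate for 30.16 is £1.75/kg.
30.16 has an FTA preferential rate, but origin Fenia is not Faron; base rate stands.
Duty = 2,893 × £1.75 = £5,062.75.
Total = £46,551.33 + £25,186.80 + £9,892.79 + £5,062.75 = £86,693.67.

£86,693.67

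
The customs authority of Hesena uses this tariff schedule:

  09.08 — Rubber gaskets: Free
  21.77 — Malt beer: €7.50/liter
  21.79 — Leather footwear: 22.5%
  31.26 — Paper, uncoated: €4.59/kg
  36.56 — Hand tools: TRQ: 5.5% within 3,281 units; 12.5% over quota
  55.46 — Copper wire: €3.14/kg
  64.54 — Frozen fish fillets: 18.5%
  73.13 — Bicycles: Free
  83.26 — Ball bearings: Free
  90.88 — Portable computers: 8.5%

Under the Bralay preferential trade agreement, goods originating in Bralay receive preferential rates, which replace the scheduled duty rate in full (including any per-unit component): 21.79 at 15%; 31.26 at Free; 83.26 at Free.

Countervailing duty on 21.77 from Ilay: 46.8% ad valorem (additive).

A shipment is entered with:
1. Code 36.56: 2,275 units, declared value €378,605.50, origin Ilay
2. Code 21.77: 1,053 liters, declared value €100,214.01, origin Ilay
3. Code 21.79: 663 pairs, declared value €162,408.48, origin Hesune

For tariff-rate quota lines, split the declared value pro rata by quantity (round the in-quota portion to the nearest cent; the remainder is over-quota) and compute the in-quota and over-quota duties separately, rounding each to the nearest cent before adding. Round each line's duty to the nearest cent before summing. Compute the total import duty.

€112,162.87

Line 1 (36.56, Ilay, 2,275 units, €378,605.50):
Code 36.56 is under a tariff-rate quota (threshold 3,281 units). Quantity 2,275 units is within the quota, so the in-quota rate 5.5% applies to the full value.
Duty = €378,605.50 × 5.5% = €20,823.30.
Line 2 (21.77, Ilay, 1,053 liters, €100,214.01):
Base rate for 21.77 is €7.50/liter.
Additional duty on 21.77 from Ilay: +46.8% ad valorem. Applied ad valorem rate = 46.8%.
Duty = €100,214.01 × 46.8% + 1,053 × €7.50 = €54,797.66.
Line 3 (21.79, Hesune, 663 pairs, €162,408.48):
Base rate for 21.79 is 22.5%.
21.79 has an FTA preferential rate, but origin Hesune is not Bralay; base rate stands.
Duty = €162,408.48 × 22.5% = €36,541.91.
Total = €20,823.30 + €54,797.66 + €36,541.91 = €112,162.87.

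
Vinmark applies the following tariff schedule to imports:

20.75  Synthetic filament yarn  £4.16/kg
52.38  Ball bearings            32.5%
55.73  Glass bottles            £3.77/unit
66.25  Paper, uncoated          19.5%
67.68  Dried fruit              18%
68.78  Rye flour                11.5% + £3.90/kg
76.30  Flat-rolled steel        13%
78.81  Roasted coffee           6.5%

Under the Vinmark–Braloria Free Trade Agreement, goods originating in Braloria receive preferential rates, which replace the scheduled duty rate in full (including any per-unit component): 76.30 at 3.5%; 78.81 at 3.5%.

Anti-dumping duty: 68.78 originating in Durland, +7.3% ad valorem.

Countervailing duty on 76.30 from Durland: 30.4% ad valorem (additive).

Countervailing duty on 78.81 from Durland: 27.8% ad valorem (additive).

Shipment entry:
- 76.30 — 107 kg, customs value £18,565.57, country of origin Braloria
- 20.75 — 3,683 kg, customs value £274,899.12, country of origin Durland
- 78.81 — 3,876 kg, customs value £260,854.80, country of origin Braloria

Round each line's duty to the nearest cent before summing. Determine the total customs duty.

£25,100.99

Line 1 (76.30, Braloria, 107 kg, £18,565.57):
Base rate for 76.30 is 13%.
Origin Braloria qualifies under the Vinmark–Braloria agreement and 76.30 is covered: preferential rate 3.5% applies instead.
The additional-duty order on 76.30 targets Durland, not Braloria; it does not apply.
Duty = £18,565.57 × 3.5% = £649.79.
Line 2 (20.75, Durland, 3,683 kg, £274,899.12):
Base rate for 20.75 is £4.16/kg.
Duty = 3,683 × £4.16 = £15,321.28.
Line 3 (78.81, Braloria, 3,876 kg, £260,854.80):
Base rate for 78.81 is 6.5%.
Origin Braloria qualifies under the Vinmark–Braloria agreement and 78.81 is covered: preferential rate 3.5% applies instead.
The additional-duty order on 78.81 targets Durland, not Braloria; it does not apply.
Duty = £260,854.80 × 3.5% = £9,129.92.
Total = £649.79 + £15,321.28 + £9,129.92 = £25,100.99.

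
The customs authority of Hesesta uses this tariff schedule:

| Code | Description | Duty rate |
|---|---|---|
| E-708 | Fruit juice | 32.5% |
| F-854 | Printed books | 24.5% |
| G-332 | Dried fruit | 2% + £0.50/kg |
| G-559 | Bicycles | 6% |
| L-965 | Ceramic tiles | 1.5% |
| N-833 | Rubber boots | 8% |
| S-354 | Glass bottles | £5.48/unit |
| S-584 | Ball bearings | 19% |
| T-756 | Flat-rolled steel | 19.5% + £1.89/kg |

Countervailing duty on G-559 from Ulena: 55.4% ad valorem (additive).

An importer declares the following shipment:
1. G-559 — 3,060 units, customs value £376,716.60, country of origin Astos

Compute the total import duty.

£22,603.00

Line 1 (G-559, Astos, 3,060 units, £376,716.60):
Base rate for G-559 is 6%.
The additional-duty order on G-559 targets Ulena, not Astos; it does not apply.
Duty = £376,716.60 × 6% = £22,603.00.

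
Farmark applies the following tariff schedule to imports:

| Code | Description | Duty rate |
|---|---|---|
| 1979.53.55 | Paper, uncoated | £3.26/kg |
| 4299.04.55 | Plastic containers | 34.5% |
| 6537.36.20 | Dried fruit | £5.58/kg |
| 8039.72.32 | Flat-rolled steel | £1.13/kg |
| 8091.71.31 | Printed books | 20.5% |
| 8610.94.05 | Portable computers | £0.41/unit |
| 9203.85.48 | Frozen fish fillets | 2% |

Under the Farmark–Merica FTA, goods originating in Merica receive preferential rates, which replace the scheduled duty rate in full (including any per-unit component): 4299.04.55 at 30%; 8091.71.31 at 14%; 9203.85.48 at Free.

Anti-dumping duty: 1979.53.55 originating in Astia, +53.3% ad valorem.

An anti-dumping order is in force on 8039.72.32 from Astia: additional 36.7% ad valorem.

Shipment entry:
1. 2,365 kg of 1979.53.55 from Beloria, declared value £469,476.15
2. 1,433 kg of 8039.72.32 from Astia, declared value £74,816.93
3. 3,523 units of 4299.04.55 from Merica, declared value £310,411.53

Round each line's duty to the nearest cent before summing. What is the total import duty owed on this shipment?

£129,910.46

Line 1 (1979.53.55, Beloria, 2,365 kg, £469,476.15):
Base rate for 1979.53.55 is £3.26/kg.
The additional-duty order on 1979.53.55 targets Astia, not Beloria; it does not apply.
Duty = 2,365 × £3.26 = £7,709.90.
Line 2 (8039.72.32, Astia, 1,433 kg, £74,816.93):
Base rate for 8039.72.32 is £1.13/kg.
Additional duty on 8039.72.32 from Astia: +36.7% ad valorem. Applied ad valorem rate = 36.7%.
Duty = £74,816.93 × 36.7% + 1,433 × £1.13 = £29,077.10.
Line 3 (4299.04.55, Merica, 3,523 units, £310,411.53):
Base rate for 4299.04.55 is 34.5%.
Origin Merica qualifies under the Farmark–Merica agreement and 4299.04.55 is covered: preferential rate 30% applies instead.
Duty = £310,411.53 × 30% = £93,123.46.
Total = £7,709.90 + £29,077.10 + £93,123.46 = £129,910.46.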